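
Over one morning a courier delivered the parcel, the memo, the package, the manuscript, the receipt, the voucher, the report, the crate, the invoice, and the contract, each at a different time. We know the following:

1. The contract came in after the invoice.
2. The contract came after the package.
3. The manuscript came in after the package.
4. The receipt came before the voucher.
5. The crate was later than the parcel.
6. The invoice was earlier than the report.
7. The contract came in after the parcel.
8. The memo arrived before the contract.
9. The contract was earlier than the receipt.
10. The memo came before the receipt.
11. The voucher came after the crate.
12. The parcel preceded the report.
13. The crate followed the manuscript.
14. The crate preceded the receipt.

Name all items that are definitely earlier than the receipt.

the contract, the crate, the invoice, the manuscript, the memo, the package, the parcel

Directly stated before the receipt: the contract, the crate, and the memo.
The invoice reaches the receipt via the invoice → the contract → the receipt.
The manuscript reaches the receipt via the manuscript → the crate → the receipt.
The package reaches the receipt via the package → the contract → the receipt.
Likewise the parcel reaches the receipt by chaining the stated constraints.
No chain forces the voucher (or any of the others) ahead of the receipt.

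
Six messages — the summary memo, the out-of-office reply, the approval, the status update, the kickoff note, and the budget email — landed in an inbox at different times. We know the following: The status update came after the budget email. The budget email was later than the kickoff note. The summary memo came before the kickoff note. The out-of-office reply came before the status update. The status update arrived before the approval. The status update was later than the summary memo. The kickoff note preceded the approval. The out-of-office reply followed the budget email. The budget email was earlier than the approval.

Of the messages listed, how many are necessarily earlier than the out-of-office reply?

Directly stated before the out-of-office reply: the budget email.
The kickoff note reaches the out-of-office reply via the kickoff note → the budget email → the out-of-office reply.
The summary memo reaches the out-of-office reply via the summary memo → the kickoff note → the budget email → the out-of-office reply.
No chain forces the status update (or any of the others) ahead of the out-of-office reply.
That's the budget email, the kickoff note, and the summary memo — 3 in all.

3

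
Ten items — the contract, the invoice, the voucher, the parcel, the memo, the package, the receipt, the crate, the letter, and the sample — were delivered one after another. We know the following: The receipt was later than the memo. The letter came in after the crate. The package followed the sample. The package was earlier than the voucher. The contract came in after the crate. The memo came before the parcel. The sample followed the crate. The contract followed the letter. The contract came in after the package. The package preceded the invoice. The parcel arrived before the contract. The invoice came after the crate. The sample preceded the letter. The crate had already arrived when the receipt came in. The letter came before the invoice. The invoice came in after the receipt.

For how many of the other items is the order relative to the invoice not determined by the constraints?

3

Forced before the invoice: the crate, the letter, the memo, the package, the receipt, and the sample.
That leaves the contract, the parcel, and the voucher with no forced order relative to the invoice — 3.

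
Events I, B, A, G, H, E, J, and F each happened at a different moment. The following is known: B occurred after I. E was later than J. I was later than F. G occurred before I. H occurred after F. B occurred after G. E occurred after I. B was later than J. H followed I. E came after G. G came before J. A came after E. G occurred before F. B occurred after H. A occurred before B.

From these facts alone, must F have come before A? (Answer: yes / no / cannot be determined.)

Chain the constraints: F → I → E → A. Each link is directly stated, so F comes before A.

yes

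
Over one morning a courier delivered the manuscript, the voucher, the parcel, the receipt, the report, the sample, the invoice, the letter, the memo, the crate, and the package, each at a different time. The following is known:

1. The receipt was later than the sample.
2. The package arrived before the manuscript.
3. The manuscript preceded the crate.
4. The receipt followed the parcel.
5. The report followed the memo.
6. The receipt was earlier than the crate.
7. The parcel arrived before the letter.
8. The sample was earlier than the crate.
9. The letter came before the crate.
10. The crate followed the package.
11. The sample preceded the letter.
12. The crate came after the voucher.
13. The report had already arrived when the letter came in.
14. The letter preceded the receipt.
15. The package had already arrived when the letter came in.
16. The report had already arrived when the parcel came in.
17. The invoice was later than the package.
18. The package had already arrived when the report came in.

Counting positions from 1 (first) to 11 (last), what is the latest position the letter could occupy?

9

The letter must come before the crate and the receipt — 2 items forced after it.
Everything else can be placed before the letter in some valid order, so the letter can sit as late as position 11 − 2 = 9.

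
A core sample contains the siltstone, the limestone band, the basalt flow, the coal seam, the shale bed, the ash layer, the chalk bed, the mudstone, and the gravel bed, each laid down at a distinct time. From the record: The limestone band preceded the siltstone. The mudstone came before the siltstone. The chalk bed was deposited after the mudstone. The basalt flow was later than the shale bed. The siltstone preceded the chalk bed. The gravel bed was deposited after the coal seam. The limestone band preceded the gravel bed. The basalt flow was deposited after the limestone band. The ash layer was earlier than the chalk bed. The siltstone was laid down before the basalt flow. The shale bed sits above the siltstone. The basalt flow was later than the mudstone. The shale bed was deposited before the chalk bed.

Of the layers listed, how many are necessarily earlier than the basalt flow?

4

Directly stated before the basalt flow: the limestone band, the mudstone, the shale bed, and the siltstone.
No chain forces the gravel bed (or any of the others) ahead of the basalt flow.
That's the limestone band, the mudstone, the shale bed, and the siltstone — 4 in all.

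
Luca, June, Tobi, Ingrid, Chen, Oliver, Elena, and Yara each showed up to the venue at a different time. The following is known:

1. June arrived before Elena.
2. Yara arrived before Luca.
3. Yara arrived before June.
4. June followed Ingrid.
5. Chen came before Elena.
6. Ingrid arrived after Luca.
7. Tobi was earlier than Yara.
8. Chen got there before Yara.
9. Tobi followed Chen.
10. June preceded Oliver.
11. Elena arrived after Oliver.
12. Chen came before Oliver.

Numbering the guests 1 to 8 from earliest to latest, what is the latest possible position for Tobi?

2

Tobi must come before Elena, Ingrid, June, Luca, Oliver, and Yara — 6 guests forced after them.
Everything else can be placed before Tobi in some valid order, so Tobi can sit as late as position 8 − 6 = 2.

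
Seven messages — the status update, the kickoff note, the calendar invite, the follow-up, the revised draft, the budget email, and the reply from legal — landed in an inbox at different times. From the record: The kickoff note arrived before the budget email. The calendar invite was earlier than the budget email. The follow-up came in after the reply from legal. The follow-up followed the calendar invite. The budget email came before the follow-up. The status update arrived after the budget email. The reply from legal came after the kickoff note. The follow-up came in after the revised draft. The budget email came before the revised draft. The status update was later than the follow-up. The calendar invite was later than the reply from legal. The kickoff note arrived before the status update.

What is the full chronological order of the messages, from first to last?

the kickoff note, the reply from legal, the calendar invite, the budget email, the revised draft, the follow-up, the status update

The constraints fix every adjacent pair, so only one ordering works:
the kickoff note → the reply from legal → the calendar invite → the budget email → the revised draft → the follow-up → the status update.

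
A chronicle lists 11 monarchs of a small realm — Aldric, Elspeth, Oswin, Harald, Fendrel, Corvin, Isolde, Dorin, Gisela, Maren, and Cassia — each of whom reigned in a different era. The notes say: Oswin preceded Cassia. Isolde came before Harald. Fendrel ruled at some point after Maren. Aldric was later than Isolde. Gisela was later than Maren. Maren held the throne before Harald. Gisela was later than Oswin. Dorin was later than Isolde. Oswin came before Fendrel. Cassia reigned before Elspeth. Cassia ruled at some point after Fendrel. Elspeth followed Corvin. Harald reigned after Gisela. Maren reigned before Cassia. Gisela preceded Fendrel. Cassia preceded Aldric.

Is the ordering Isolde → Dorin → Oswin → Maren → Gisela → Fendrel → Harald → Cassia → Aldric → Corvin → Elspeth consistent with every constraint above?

Check each stated constraint against the proposed order — e.g. Isolde is ahead of Harald; Isolde is ahead of Aldric. Every pair is in the required order; nothing is violated.

yes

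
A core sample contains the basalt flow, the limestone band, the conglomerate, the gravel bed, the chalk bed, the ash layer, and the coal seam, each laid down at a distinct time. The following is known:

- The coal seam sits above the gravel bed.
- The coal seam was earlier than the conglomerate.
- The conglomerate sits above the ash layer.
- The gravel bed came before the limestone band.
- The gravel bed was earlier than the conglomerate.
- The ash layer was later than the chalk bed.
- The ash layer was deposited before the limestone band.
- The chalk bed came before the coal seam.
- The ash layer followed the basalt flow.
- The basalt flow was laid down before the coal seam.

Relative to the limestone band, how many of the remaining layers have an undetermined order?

Forced before the limestone band: the ash layer, the basalt flow, the chalk bed, and the gravel bed.
That leaves the coal seam and the conglomerate with no forced order relative to the limestone band — 2.

2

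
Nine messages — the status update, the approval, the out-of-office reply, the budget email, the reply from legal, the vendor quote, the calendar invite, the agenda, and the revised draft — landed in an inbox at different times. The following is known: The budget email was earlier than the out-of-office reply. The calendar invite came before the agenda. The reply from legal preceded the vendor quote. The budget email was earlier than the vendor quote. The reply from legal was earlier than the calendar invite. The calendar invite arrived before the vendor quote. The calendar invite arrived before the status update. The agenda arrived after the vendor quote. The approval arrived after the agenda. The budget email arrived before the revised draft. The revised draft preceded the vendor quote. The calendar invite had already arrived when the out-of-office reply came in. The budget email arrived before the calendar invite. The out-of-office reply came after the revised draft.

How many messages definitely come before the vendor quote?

4

Directly stated before the vendor quote: the budget email, the calendar invite, the reply from legal, and the revised draft.
That's the budget email, the calendar invite, the reply from legal, and the revised draft — 4 in all.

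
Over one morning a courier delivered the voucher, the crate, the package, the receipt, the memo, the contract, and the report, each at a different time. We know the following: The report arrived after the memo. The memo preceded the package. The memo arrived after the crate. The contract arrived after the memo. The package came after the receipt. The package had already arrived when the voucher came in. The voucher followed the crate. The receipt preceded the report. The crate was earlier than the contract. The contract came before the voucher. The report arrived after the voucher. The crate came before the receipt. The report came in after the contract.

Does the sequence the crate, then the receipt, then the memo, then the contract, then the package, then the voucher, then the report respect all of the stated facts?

yes

Check each stated constraint against the proposed order — e.g. the crate is ahead of the voucher; the receipt is ahead of the report. Every pair is in the required order; nothing is violated.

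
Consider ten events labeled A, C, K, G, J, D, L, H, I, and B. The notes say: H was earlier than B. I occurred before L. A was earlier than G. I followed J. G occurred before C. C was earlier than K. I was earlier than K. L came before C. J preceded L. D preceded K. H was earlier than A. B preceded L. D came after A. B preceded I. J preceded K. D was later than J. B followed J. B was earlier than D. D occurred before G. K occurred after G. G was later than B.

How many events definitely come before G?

Directly stated before G: A, B, and D.
H reaches G via H → B → G.
J reaches G via J → D → G.
That's A, B, D, H, and J — 5 in all.

5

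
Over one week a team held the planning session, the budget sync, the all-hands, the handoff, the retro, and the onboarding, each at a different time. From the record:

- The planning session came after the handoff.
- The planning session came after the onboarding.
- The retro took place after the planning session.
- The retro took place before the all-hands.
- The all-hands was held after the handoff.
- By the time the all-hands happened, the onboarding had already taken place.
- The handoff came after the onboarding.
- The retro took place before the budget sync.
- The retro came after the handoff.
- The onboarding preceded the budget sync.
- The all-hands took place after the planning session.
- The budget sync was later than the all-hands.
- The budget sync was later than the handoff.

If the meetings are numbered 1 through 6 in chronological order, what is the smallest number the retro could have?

4

The handoff, the onboarding, and the planning session must all come before the retro — 3 forced predecessors.
Nothing else is forced ahead of the retro, so its earliest slot is position 3 + 1 = 4.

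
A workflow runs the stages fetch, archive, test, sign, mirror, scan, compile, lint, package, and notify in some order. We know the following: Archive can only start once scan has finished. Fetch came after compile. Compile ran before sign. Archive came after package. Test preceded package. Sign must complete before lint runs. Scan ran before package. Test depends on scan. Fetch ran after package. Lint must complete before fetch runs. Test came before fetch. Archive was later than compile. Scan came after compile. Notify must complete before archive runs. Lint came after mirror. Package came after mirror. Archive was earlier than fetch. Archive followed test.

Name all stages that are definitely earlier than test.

Directly stated before test: scan.
Compile reaches test via compile → scan → test.

compile, scan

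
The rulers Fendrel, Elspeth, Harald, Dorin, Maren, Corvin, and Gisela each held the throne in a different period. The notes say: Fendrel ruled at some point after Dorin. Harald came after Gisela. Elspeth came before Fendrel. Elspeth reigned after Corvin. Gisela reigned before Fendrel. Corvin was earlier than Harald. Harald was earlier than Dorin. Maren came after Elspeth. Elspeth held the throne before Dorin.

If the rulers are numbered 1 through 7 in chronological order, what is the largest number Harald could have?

5

Harald must come before Dorin and Fendrel — 2 rulers forced after them.
Everything else can be placed before Harald in some valid order, so Harald can sit as late as position 7 − 2 = 5.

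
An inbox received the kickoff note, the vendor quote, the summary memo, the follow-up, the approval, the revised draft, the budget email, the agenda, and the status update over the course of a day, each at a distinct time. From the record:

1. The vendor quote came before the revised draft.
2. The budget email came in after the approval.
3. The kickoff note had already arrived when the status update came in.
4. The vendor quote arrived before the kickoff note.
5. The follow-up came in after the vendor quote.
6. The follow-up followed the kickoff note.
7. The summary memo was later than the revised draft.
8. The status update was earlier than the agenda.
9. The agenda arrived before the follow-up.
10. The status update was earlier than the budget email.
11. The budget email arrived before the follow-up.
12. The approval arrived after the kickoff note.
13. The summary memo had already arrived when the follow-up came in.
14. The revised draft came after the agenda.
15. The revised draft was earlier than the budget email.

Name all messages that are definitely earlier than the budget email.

the agenda, the approval, the kickoff note, the revised draft, the status update, the vendor quote

Directly stated before the budget email: the approval, the revised draft, and the status update.
The agenda reaches the budget email via the agenda → the revised draft → the budget email.
The kickoff note reaches the budget email via the kickoff note → the status update → the budget email.
The vendor quote reaches the budget email via the vendor quote → the revised draft → the budget email.
No chain forces the follow-up (or any of the others) ahead of the budget email.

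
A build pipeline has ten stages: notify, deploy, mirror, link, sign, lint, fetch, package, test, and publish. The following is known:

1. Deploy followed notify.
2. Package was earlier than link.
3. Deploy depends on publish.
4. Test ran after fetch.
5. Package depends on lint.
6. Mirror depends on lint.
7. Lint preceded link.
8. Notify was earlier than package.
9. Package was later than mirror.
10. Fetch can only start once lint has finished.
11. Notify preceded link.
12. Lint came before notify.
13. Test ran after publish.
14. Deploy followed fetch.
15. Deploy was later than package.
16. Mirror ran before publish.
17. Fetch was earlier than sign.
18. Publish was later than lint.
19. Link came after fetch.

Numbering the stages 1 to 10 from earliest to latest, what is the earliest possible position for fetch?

Lint must come before fetch — 1 forced predecessor.
Nothing else is forced ahead of fetch, so its earliest slot is position 1 + 1 = 2.

2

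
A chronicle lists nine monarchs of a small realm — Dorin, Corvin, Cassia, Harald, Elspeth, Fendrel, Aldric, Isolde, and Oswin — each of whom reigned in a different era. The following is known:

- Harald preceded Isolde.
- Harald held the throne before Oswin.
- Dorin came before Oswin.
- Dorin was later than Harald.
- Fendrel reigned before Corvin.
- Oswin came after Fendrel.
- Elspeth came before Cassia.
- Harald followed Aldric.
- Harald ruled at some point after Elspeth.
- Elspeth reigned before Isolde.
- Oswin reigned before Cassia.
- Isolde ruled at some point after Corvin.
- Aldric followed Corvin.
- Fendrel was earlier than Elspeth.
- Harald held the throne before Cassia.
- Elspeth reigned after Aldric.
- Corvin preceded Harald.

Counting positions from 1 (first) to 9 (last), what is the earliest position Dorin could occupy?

Aldric, Corvin, Elspeth, Fendrel, and Harald must all come before Dorin — 5 forced predecessors.
Nothing else is forced ahead of Dorin, so their earliest slot is position 5 + 1 = 6.

6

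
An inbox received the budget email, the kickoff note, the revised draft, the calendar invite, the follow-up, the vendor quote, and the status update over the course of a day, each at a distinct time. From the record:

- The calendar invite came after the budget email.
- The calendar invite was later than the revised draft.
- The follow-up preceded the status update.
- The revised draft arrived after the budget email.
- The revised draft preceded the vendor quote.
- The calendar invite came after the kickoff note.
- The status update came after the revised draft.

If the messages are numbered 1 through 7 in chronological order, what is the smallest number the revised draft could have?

2

The budget email must come before the revised draft — 1 forced predecessor.
Nothing else is forced ahead of the revised draft, so its earliest slot is position 1 + 1 = 2.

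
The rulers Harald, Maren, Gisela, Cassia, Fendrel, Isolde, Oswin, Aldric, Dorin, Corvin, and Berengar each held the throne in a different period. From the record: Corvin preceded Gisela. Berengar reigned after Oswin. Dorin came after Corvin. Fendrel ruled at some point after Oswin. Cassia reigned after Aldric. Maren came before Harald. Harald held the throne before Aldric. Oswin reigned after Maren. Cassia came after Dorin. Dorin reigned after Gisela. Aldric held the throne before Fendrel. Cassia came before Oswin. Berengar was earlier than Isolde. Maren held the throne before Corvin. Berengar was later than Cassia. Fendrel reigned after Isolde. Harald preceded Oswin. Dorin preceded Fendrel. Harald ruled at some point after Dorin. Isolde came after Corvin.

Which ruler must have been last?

Every other ruler has a chain of constraints placing them before Fendrel, so Fendrel is last.

Fendrel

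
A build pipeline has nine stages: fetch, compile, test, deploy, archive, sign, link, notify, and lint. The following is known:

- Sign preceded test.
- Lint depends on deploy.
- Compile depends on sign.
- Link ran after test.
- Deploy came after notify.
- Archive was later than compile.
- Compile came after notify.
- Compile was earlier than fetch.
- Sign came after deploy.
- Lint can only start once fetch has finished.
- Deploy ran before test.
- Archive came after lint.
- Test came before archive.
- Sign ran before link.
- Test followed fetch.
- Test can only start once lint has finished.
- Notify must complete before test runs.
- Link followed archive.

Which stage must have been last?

Every other stage has a chain of constraints placing it before link, so link is last.

link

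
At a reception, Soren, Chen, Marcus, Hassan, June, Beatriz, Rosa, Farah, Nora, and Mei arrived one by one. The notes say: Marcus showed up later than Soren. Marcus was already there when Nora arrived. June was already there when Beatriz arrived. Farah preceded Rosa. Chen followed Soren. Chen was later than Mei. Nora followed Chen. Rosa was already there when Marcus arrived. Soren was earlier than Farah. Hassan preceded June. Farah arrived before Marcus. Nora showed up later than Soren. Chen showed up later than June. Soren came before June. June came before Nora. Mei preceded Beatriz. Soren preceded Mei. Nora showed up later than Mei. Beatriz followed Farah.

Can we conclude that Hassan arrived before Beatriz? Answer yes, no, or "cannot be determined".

yes

Chain the constraints: Hassan → June → Beatriz. Each link is directly stated, so Hassan comes before Beatriz.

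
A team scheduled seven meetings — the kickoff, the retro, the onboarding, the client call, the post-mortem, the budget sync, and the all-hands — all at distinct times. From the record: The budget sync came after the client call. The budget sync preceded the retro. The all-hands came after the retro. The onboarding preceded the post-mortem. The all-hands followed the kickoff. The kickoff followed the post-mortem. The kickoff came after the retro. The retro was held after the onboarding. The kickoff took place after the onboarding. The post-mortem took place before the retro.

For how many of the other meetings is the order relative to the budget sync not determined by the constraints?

2

Forced before the budget sync: the client call; forced after the budget sync: the all-hands, the kickoff, and the retro.
That leaves the onboarding and the post-mortem with no forced order relative to the budget sync — 2.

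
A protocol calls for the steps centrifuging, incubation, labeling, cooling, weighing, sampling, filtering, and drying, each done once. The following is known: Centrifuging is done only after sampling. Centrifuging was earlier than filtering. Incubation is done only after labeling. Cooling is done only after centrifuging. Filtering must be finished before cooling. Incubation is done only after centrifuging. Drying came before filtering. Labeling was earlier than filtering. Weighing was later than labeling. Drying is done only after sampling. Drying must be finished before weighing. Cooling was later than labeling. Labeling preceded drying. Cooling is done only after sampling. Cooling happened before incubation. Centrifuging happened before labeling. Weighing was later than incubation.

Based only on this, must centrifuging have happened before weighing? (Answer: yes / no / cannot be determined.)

yes

Chain the constraints: centrifuging → incubation → weighing. Each link is directly stated, so centrifuging comes before weighing.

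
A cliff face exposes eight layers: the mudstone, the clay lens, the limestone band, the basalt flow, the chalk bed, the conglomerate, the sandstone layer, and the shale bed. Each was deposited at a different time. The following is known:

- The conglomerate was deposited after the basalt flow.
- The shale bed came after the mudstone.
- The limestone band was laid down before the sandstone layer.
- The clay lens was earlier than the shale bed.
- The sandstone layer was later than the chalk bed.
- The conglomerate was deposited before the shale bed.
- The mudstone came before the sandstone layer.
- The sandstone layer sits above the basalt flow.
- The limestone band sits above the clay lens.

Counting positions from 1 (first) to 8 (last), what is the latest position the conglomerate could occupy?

The conglomerate must come before the shale bed — 1 layer forced after it.
Everything else can be placed before the conglomerate in some valid order, so the conglomerate can sit as late as position 8 − 1 = 7.

7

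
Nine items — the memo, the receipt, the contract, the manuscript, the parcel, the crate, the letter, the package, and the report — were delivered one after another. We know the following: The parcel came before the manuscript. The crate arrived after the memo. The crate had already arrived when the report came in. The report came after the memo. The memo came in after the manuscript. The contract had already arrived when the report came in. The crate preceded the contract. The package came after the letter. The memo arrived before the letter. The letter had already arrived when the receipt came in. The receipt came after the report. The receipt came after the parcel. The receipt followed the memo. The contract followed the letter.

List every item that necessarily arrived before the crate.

the manuscript, the memo, the parcel

Directly stated before the crate: the memo.
The manuscript reaches the crate via the manuscript → the memo → the crate.
The parcel reaches the crate via the parcel → the manuscript → the memo → the crate.
No chain forces the letter (or any of the others) ahead of the crate.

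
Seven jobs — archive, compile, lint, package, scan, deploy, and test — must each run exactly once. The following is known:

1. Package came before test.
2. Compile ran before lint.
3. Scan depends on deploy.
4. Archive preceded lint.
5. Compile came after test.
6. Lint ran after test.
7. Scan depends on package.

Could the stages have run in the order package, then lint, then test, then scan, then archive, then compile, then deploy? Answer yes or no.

no

The constraints require deploy before scan, but in the proposed sequence scan appears ahead of deploy. That one violation is enough.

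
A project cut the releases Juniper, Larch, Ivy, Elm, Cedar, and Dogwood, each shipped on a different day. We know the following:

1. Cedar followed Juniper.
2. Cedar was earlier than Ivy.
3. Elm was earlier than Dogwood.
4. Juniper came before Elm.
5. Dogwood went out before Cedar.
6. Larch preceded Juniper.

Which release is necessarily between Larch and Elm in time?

Juniper

Tracing the constraints gives Larch → Juniper → Elm, so Juniper sits after Larch and before Elm.
No other release is forced both after Larch and before Elm.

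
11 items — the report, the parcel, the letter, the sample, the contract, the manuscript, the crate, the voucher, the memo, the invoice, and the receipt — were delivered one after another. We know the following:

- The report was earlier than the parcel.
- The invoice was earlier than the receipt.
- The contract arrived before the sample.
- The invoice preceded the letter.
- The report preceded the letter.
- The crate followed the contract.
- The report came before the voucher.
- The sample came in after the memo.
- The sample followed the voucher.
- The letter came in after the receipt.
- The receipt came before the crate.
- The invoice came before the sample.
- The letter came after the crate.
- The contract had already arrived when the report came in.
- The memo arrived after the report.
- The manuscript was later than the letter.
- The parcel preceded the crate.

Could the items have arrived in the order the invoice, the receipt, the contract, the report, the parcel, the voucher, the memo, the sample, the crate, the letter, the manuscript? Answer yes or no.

yes

Check each stated constraint against the proposed order — e.g. the receipt is ahead of the letter; the invoice is ahead of the letter. Every pair is in the required order; nothing is violated.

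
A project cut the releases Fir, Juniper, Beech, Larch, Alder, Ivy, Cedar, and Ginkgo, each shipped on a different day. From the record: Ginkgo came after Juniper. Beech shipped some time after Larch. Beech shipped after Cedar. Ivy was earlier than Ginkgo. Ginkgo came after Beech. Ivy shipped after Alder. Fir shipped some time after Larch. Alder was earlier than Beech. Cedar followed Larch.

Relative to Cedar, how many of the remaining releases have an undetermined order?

Forced before Cedar: Larch; forced after Cedar: Beech and Ginkgo.
That leaves Alder, Fir, Ivy, and Juniper with no forced order relative to Cedar — 4.

4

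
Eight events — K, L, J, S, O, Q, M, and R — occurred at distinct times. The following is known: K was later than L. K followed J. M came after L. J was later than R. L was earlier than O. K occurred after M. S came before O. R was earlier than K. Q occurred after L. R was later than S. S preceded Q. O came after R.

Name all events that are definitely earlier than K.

Directly stated before K: J, L, M, and R.
S reaches K via S → R → K.

J, L, M, R, S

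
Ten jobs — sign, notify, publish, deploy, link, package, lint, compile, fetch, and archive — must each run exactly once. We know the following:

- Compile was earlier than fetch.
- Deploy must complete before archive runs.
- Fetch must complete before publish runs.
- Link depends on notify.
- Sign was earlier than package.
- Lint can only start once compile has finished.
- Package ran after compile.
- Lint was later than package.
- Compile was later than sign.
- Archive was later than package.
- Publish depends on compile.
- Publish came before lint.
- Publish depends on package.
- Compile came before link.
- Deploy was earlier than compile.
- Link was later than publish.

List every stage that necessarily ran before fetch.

compile, deploy, sign

Directly stated before fetch: compile.
Deploy reaches fetch via deploy → compile → fetch.
Sign reaches fetch via sign → compile → fetch.
No chain forces archive (or any of the others) ahead of fetch.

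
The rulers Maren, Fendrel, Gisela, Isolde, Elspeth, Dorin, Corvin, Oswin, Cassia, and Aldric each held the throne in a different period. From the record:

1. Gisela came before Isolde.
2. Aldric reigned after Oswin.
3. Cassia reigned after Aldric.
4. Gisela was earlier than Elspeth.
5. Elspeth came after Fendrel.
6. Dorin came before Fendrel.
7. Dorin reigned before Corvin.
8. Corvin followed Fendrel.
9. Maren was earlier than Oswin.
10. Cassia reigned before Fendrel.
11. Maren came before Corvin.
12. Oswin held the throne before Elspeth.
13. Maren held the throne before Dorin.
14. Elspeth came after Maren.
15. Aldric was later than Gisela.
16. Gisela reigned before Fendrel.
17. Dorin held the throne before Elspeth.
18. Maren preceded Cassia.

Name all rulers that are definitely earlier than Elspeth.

Directly stated before Elspeth: Dorin, Fendrel, Gisela, Maren, and Oswin.
Aldric reaches Elspeth via Aldric → Cassia → Fendrel → Elspeth.
Cassia reaches Elspeth via Cassia → Fendrel → Elspeth.
No chain forces Isolde (or any of the others) ahead of Elspeth.

Aldric, Cassia, Dorin, Fendrel, Gisela, Maren, Oswin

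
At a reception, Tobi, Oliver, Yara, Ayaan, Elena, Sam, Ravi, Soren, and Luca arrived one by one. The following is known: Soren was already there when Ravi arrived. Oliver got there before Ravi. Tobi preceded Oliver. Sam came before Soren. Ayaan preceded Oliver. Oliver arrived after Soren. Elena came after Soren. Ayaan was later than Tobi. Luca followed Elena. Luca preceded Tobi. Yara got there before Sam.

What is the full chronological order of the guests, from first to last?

The constraints fix every adjacent pair, so only one ordering works:
Yara → Sam → Soren → Elena → Luca → Tobi → Ayaan → Oliver → Ravi.

Yara, Sam, Soren, Elena, Luca, Tobi, Ayaan, Oliver, Ravi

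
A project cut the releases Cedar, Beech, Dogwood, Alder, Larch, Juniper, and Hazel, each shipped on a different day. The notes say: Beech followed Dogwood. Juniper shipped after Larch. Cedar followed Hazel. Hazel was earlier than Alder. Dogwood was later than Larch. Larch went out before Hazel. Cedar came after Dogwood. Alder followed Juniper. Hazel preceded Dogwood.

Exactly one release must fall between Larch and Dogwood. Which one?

Tracing the constraints gives Larch → Hazel → Dogwood, so Hazel sits after Larch and before Dogwood.
No other release is forced both after Larch and before Dogwood.

Hazel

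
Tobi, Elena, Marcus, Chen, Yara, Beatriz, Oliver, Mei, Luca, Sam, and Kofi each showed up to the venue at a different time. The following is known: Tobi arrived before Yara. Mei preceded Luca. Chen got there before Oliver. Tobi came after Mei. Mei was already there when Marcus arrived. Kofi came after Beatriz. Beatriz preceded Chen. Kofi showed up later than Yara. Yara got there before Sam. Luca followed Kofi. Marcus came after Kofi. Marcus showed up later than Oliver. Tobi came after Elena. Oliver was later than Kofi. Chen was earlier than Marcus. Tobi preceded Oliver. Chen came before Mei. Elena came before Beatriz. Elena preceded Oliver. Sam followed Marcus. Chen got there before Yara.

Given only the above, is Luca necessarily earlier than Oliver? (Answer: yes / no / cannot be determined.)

No chain of stated constraints runs from Luca to Oliver, and none runs from Oliver to Luca either.
So the relative order of Luca and Oliver is not fixed by the given facts.

cannot be determined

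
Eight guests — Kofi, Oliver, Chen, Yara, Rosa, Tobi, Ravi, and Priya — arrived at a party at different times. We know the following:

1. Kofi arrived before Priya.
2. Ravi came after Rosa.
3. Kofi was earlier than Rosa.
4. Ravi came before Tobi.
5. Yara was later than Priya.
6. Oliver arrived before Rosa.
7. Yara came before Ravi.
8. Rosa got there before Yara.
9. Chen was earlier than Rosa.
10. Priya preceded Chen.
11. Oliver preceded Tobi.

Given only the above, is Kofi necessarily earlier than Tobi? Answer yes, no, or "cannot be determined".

Chain the constraints: Kofi → Rosa → Ravi → Tobi. Each link is directly stated, so Kofi comes before Tobi.

yes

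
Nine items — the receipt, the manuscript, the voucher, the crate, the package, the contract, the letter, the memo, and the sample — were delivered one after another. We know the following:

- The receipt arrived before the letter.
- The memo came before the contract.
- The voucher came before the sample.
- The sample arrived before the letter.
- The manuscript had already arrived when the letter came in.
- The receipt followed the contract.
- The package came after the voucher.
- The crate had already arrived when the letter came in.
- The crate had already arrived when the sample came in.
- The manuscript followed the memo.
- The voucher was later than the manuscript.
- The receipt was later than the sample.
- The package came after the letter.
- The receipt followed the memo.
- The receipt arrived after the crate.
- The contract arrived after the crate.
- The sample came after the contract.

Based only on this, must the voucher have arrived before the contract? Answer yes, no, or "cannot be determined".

cannot be determined

No chain of stated constraints runs from the voucher to the contract, and none runs from the contract to the voucher either.
So the relative order of the voucher and the contract is not fixed by the given facts.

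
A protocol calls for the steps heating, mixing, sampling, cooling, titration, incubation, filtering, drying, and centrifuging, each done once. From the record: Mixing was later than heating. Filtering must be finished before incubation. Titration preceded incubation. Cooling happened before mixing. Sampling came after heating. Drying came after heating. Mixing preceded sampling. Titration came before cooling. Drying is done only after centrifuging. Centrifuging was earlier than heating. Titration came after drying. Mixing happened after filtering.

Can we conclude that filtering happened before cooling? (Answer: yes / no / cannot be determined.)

No chain of stated constraints runs from filtering to cooling, and none runs from cooling to filtering either.
So the relative order of filtering and cooling is not fixed by the given facts.

cannot be determined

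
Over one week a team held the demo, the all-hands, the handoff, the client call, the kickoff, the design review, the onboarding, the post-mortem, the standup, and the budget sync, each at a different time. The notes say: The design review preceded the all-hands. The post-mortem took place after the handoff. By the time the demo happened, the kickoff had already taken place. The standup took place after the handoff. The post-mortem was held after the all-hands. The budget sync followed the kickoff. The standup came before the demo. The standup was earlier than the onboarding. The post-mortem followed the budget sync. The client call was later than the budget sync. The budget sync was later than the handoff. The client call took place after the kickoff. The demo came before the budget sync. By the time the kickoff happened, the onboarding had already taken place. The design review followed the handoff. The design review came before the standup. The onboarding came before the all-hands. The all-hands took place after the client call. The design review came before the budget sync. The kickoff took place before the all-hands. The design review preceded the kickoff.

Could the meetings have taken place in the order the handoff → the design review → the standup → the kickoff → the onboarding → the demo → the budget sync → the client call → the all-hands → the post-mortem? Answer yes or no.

no

The constraints require the onboarding before the kickoff, but in the proposed sequence the kickoff appears ahead of the onboarding. That one violation is enough.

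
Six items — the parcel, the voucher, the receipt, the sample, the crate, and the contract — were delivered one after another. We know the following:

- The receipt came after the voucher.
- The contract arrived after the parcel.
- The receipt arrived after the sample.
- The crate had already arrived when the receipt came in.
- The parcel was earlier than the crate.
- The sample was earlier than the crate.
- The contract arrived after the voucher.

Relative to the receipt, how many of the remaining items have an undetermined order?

1

Forced before the receipt: the crate, the parcel, the sample, and the voucher.
That leaves the contract with no forced order relative to the receipt — 1.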